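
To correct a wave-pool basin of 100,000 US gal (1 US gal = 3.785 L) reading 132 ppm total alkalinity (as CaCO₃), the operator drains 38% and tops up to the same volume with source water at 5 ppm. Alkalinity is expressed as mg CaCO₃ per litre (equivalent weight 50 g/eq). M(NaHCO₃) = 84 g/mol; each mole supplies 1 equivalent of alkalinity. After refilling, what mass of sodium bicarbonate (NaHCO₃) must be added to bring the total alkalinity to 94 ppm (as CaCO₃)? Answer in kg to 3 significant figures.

6.52 kg

Volume: 100,000 US gal × 3.785 L/gal = 378,500 L.
After draining 38% and refilling: 132 × 0.62 + 5 × 0.38 = 83.74 ppm.
Deficit to target: 94 − 83.74 = 10.26 mg/L.
As CaCO₃: 10.26 mg/L × 378,500 L = 3883 g; ÷ 50 g/eq ÷ 1 = 77.67 mol NaHCO₃.
Mass: 77.67 × 84 = 6524 g.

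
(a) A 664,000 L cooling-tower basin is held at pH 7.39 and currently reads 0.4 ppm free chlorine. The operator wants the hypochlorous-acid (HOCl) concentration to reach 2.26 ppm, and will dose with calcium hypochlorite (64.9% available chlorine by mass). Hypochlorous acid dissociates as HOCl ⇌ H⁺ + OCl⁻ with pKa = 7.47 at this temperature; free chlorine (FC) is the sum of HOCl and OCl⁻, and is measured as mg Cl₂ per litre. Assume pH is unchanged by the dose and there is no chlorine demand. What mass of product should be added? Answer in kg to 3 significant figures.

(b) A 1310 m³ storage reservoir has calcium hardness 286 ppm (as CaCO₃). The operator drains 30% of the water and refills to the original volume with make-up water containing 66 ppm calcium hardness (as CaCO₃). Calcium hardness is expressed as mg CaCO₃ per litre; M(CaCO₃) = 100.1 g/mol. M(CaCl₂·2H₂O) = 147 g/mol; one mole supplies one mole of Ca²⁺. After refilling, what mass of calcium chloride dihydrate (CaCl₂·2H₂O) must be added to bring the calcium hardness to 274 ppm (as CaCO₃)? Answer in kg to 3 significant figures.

(a) [OCl⁻]/[HOCl] = 10^(pH − pKa) = 10^(7.39 − 7.47) = 0.8318; fraction as HOCl = 1/(1 + 0.8318) = 0.5459.
(a) Free chlorine required for 2.26 ppm HOCl: 2.26 / 0.5459 = 4.14 ppm.
(a) FC to add: 4.14 − 0.4 = 3.74 mg/L as Cl₂.
(a) Cl₂ equivalent: 3.74 mg/L × 664,000 L = 2483 g.
(a) Product at 64.9% available Cl: 2483 / 0.649 = 3826 g.

(b) Volume: 1310 m³ = 1,310,000 L.
(b) After draining 30% and refilling: 286 × 0.70 + 66 × 0.30 = 220 ppm.
(b) Deficit to target: 274 − 220 = 54 mg/L.
(b) As CaCO₃: 54 mg/L × 1,310,000 L = 70,740 g; ÷ 100.1 = 706.7 mol Ca²⁺.
(b) Mass: 706.7 × 147 = 103,900 g.

(a) 3.83 kg; (b) 104 kg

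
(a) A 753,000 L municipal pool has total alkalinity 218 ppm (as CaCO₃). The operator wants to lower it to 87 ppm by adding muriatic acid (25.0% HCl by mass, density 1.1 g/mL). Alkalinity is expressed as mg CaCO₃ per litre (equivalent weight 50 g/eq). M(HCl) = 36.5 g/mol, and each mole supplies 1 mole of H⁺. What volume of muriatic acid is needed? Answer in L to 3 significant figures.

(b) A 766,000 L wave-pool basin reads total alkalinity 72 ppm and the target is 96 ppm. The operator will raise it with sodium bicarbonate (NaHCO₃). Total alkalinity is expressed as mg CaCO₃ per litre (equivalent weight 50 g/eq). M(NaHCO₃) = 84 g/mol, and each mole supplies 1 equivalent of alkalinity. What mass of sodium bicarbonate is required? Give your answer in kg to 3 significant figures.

(a) 262 L; (b) 30.9 kg

(a) Alkalinity to neutralize: (218 − 87) = 131 mg/L as CaCO₃ × 753,000 L = 98,640 g as CaCO₃.
(a) Equivalents of H⁺ required: 98,640 ÷ 50 g/eq = 1973 eq = 1973 mol HCl.
(a) Mass of HCl: 1973 × 36.5 = 72,010 g.
(a) Mass of 25.0% solution: 72,010 / 0.25 = 288,000 g.
(a) Volume: 288,000 g ÷ 1.1 g/mL = 261,900 mL.

(b) Alkalinity to add: (96 − 72) = 24 mg/L as CaCO₃ × 766,000 L = 18,380 g as CaCO₃.
(b) Equivalents: 18,380 g ÷ 50 g/eq = 367.7 eq.
(b) NaHCO₃ supplies 1 eq per mole → 367.7 mol.
(b) Mass: 367.7 mol × 84 g/mol = 30,890 g.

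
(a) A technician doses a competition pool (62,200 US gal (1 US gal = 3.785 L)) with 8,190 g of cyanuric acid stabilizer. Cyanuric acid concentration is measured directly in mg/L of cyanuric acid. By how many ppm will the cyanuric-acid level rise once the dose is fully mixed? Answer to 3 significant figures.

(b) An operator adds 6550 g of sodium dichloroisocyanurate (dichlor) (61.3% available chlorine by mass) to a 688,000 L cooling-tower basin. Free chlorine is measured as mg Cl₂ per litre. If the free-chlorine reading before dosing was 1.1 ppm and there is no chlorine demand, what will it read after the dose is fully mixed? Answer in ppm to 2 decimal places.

(a) Volume: 62,200 US gal × 3.785 L/gal = 235,427 L.
(a) Rise: 8,190 g / 235,427 L × 1000 = 34.79 mg/L.

(b) Available chlorine delivered: 6550 g × 0.613 = 4015 g as Cl₂.
(b) Concentration rise: 4015 g / 688,000 L = 5.836 mg/L = 5.84 ppm.
(b) Final FC: 1.1 + 5.84 = 6.94 ppm.

(a) 34.8 ppm; (b) 6.94 ppm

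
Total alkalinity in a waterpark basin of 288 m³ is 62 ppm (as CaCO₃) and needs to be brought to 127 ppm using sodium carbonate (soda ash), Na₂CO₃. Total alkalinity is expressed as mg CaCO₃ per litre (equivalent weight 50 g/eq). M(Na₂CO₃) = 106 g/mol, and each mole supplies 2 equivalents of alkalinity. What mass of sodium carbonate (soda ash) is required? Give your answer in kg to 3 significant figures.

Volume: 288 m³ = 288,000 L.
Alkalinity to add: (127 − 62) = 65 mg/L as CaCO₃ × 288,000 L = 18,720 g as CaCO₃.
Equivalents: 18,720 g ÷ 50 g/eq = 374.4 eq.
Each mole of Na₂CO₃ supplies 2 eq, so 374.4 / 2 = 187.2 mol.
Mass: 187.2 mol × 106 g/mol = 19,840 g.

19.8 kg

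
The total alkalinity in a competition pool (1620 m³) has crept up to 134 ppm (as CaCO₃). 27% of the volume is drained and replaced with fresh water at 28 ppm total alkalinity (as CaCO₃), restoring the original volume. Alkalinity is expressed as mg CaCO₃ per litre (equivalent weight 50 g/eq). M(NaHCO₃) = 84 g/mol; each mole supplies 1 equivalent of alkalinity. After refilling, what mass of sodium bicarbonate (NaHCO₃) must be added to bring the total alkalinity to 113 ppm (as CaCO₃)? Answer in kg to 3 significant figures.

Volume: 1620 m³ = 1,620,000 L.
After draining 27% and refilling: 134 × 0.73 + 28 × 0.27 = 105.38 ppm.
Deficit to target: 113 − 105.38 = 7.62 mg/L.
As CaCO₃: 7.62 mg/L × 1,620,000 L = 12,340 g; ÷ 50 g/eq ÷ 1 = 246.9 mol NaHCO₃.
Mass: 246.9 × 84 = 20,740 g.

20.7 kg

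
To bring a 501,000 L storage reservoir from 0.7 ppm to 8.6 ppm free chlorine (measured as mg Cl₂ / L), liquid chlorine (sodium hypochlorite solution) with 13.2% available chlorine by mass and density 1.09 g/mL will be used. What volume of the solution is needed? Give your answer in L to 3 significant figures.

27.5 L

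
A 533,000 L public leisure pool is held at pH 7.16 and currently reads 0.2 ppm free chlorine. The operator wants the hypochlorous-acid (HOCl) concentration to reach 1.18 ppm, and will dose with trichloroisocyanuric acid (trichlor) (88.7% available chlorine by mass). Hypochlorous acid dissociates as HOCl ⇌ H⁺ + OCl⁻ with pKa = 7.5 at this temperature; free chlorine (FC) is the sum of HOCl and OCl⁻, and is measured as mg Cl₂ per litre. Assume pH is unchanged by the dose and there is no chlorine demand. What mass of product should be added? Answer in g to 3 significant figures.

[OCl⁻]/[HOCl] = 10^(pH − pKa) = 10^(7.16 − 7.5) = 0.4571; fraction as HOCl = 1/(1 + 0.4571) = 0.6863.
Free chlorine required for 1.18 ppm HOCl: 1.18 / 0.6863 = 1.719 ppm.
FC to add: 1.719 − 0.2 = 1.519 mg/L as Cl₂.
Cl₂ equivalent: 1.519 mg/L × 533,000 L = 809.8 g.
Product at 88.7% available Cl: 809.8 / 0.887 = 913 g.

913 g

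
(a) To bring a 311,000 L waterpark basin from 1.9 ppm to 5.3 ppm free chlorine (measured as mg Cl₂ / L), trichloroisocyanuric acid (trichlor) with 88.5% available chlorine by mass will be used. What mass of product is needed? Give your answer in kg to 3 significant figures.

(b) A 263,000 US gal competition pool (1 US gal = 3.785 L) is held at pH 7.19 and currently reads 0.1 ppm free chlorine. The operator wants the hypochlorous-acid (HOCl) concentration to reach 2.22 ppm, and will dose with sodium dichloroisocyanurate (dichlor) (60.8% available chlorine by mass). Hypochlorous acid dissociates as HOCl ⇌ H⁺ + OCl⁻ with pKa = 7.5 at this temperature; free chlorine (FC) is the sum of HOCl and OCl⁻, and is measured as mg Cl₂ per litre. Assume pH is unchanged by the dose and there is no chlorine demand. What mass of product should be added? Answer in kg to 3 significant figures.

(a) 1.19 kg; (b) 5.25 kg

(a) Chlorine deficit: 5.3 − 1.9 = 3.4 ppm = 3.4 mg/L as Cl₂.
(a) Cl₂ equivalent needed: 3.4 mg/L × 311,000 L = 1,057,000 mg = 1057 g.
(a) Product at 88.5% available chlorine: 1057 / 0.885 = 1195 g.

(b) Volume: 263,000 US gal × 3.785 L/gal = 995,455 L.
(b) [OCl⁻]/[HOCl] = 10^(pH − pKa) = 10^(7.19 − 7.5) = 0.4898; fraction as HOCl = 1/(1 + 0.4898) = 0.6712.
(b) Free chlorine required for 2.22 ppm HOCl: 2.22 / 0.6712 = 3.307 ppm.
(b) FC to add: 3.307 − 0.1 = 3.207 mg/L as Cl₂.
(b) Cl₂ equivalent: 3.207 mg/L × 995,455 L = 3193 g.
(b) Product at 60.8% available Cl: 3193 / 0.608 = 5251 g.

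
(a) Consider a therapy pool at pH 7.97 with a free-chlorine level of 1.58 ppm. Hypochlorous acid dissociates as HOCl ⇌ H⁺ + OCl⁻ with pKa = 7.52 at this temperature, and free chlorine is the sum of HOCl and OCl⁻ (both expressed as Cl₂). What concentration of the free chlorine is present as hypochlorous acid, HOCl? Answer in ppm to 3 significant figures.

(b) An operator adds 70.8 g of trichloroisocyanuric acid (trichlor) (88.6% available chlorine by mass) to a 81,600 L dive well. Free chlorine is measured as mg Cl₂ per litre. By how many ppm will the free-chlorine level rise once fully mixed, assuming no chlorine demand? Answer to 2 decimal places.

(a) 0.414 ppm; (b) 0.77 ppm

(a) [OCl⁻]/[HOCl] = 10^(pH − pKa) = 10^(7.97 − 7.52) = 10^0.45 = 2.818.
(a) Fraction as HOCl = 1 / (1 + 2.818) = 0.2619.
(a) HOCl = 0.2619 × 1.58 ppm = 0.4138 ppm.

(b) Available chlorine delivered: 70.8 g × 0.886 = 62.73 g as Cl₂.
(b) Concentration rise: 62.73 g / 81,600 L = 0.7687 mg/L = 0.77 ppm.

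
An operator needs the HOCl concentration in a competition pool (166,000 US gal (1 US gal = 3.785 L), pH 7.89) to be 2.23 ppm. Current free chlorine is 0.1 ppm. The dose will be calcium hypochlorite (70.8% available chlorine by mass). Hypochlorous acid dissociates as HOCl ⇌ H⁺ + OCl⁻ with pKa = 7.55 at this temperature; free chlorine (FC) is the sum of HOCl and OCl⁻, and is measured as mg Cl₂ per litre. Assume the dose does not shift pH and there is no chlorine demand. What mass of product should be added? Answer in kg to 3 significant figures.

6.22 kg

Volume: 166,000 US gal × 3.785 L/gal = 628,310 L.
[OCl⁻]/[HOCl] = 10^(pH − pKa) = 10^(7.89 − 7.55) = 2.188; fraction as HOCl = 1/(1 + 2.188) = 0.3137.
Free chlorine required for 2.23 ppm HOCl: 2.23 / 0.3137 = 7.109 ppm.
FC to add: 7.109 − 0.1 = 7.009 mg/L as Cl₂.
Cl₂ equivalent: 7.009 mg/L × 628,310 L = 4404 g.
Product at 70.8% available Cl: 4404 / 0.708 = 6220 g.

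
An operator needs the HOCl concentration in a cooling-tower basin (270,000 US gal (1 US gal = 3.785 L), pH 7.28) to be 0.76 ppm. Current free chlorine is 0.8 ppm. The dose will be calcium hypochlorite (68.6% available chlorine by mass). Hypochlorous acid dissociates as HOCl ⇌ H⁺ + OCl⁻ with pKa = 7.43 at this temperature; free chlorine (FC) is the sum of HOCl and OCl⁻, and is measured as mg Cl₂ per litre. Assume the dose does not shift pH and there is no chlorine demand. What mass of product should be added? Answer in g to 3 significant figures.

Volume: 270,000 US gal × 3.785 L/gal = 1,021,950 L.
[OCl⁻]/[HOCl] = 10^(pH − pKa) = 10^(7.28 − 7.43) = 0.7079; fraction as HOCl = 1/(1 + 0.7079) = 0.5855.
Free chlorine required for 0.76 ppm HOCl: 0.76 / 0.5855 = 1.298 ppm.
FC to add: 1.298 − 0.8 = 0.498 mg/L as Cl₂.
Cl₂ equivalent: 0.498 mg/L × 1,021,950 L = 509 g.
Product at 68.6% available Cl: 509 / 0.686 = 741.9 g.

742 g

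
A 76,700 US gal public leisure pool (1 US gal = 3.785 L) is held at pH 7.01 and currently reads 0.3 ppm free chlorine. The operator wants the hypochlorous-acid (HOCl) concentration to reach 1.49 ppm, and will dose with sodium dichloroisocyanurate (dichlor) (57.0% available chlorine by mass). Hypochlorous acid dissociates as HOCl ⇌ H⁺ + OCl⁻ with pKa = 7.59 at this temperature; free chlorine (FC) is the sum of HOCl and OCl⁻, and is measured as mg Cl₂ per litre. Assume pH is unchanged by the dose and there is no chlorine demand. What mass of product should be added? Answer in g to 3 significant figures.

Volume: 76,700 US gal × 3.785 L/gal = 290,310 L.
[OCl⁻]/[HOCl] = 10^(pH − pKa) = 10^(7.01 − 7.59) = 0.263; fraction as HOCl = 1/(1 + 0.263) = 0.7917.
Free chlorine required for 1.49 ppm HOCl: 1.49 / 0.7917 = 1.882 ppm.
FC to add: 1.882 − 0.3 = 1.582 mg/L as Cl₂.
Cl₂ equivalent: 1.582 mg/L × 290,310 L = 459.2 g.
Product at 57.0% available Cl: 459.2 / 0.57 = 805.7 g.

806 g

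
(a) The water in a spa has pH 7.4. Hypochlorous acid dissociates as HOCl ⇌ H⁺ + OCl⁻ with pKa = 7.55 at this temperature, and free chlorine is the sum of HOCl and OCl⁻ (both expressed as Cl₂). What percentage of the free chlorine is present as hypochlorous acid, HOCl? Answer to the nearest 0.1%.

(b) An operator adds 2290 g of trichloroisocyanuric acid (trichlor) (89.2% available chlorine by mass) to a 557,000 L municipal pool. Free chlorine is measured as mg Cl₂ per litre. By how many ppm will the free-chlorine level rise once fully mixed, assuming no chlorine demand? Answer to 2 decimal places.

(a) [OCl⁻]/[HOCl] = 10^(pH − pKa) = 10^(7.4 − 7.55) = 10^-0.15 = 0.7079.
(a) Fraction as HOCl = 1 / (1 + 0.7079) = 0.5855.

(b) Available chlorine delivered: 2290 g × 0.892 = 2043 g as Cl₂.
(b) Concentration rise: 2043 g / 557,000 L = 3.667 mg/L = 3.67 ppm.

(a) 58.5%; (b) 3.67 ppm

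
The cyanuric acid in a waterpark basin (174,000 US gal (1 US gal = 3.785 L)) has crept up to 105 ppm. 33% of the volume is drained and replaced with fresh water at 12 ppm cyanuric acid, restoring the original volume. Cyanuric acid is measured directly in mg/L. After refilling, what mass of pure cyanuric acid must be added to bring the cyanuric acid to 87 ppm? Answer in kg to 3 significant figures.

Volume: 174,000 US gal × 3.785 L/gal = 658,590 L.
After draining 33% and refilling: 105 × 0.67 + 12 × 0.33 = 74.31 ppm.
Deficit to target: 87 − 74.31 = 12.69 mg/L.
Mass: 12.69 mg/L × 658,590 L = 8358 g cyanuric acid.

8.36 kg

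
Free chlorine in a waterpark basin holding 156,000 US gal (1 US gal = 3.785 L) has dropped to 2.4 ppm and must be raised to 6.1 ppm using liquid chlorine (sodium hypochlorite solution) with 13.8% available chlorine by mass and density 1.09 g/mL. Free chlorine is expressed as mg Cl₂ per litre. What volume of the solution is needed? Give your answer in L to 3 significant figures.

14.5 L

Volume: 156,000 US gal × 3.785 L/gal = 590,460 L.
Chlorine deficit: 6.1 − 2.4 = 3.7 ppm = 3.7 mg/L as Cl₂.
Cl₂ equivalent needed: 3.7 mg/L × 590,460 L = 2,185,000 mg = 2185 g.
Product at 13.8% available chlorine: 2185 / 0.138 = 15,830 g.
Volume at density 1.09 g/mL: 15,830 g ÷ 1.09 g/mL = 14,520 mL.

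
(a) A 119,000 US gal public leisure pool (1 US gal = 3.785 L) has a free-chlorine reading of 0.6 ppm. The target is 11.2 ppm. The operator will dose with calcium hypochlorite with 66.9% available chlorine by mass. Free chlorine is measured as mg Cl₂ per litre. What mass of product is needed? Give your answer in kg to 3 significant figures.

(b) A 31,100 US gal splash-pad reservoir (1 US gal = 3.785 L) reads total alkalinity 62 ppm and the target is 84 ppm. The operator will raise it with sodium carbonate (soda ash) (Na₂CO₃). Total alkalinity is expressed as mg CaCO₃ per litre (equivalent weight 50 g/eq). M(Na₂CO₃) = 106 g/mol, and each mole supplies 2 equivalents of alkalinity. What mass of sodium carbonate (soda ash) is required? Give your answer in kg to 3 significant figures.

(a) 7.14 kg; (b) 2.75 kg

(a) Volume: 119,000 US gal × 3.785 L/gal = 450,415 L.
(a) Chlorine deficit: 11.2 − 0.6 = 10.6 ppm = 10.6 mg/L as Cl₂.
(a) Cl₂ equivalent needed: 10.6 mg/L × 450,415 L = 4,774,000 mg = 4774 g.
(a) Product at 66.9% available chlorine: 4774 / 0.669 = 7137 g.

(b) Volume: 31,100 US gal × 3.785 L/gal = 117,714 L.
(b) Alkalinity to add: (84 − 62) = 22 mg/L as CaCO₃ × 117,714 L = 2590 g as CaCO₃.
(b) Equivalents: 2590 g ÷ 50 g/eq = 51.79 eq.
(b) Each mole of Na₂CO₃ supplies 2 eq, so 51.79 / 2 = 25.9 mol.
(b) Mass: 25.9 mol × 106 g/mol = 2745 g.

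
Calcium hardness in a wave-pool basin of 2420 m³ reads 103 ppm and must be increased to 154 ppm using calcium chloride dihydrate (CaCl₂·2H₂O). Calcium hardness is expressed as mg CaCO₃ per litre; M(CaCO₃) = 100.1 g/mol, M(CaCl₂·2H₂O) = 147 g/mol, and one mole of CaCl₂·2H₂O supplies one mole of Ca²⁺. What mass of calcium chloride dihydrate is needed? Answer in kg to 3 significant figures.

181 kg

Volume: 2420 m³ = 2,420,000 L.
Hardness to add: (154 − 103) = 51 mg/L as CaCO₃ × 2,420,000 L = 123,400 g as CaCO₃.
Moles of Ca²⁺ (1 mol Ca²⁺ ≡ 1 mol CaCO₃): 123,400 / 100.1 g/mol = 1233 mol.
Mass of CaCl₂·2H₂O: 1233 × 147 = 181,200 g.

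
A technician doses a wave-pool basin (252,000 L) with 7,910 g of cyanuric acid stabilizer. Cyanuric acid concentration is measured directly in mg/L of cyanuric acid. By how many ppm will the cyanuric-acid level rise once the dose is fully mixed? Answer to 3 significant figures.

31.4 ppm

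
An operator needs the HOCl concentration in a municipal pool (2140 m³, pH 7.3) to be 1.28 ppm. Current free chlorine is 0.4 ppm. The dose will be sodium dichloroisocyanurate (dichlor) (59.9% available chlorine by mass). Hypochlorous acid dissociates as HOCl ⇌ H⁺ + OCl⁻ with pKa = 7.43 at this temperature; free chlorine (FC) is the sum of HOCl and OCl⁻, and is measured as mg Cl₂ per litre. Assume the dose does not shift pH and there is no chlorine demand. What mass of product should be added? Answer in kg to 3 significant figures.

Volume: 2140 m³ = 2,140,000 L.
[OCl⁻]/[HOCl] = 10^(pH − pKa) = 10^(7.3 − 7.43) = 0.7413; fraction as HOCl = 1/(1 + 0.7413) = 0.5743.
Free chlorine required for 1.28 ppm HOCl: 1.28 / 0.5743 = 2.229 ppm.
FC to add: 2.229 − 0.4 = 1.829 mg/L as Cl₂.
Cl₂ equivalent: 1.829 mg/L × 2,140,000 L = 3914 g.
Product at 59.9% available Cl: 3914 / 0.599 = 6534 g.

6.53 kg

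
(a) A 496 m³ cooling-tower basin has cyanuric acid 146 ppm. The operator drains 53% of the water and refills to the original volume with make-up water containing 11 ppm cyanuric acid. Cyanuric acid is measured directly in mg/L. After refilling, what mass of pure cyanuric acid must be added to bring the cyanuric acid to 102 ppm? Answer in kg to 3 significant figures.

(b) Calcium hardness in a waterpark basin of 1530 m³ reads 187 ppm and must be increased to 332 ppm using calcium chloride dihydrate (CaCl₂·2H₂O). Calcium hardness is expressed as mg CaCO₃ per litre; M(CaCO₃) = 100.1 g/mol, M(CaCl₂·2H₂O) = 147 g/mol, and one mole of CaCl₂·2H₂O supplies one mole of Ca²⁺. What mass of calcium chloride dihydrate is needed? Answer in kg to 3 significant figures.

(a) Volume: 496 m³ = 496,000 L.
(a) After draining 53% and refilling: 146 × 0.47 + 11 × 0.53 = 74.45 ppm.
(a) Deficit to target: 102 − 74.45 = 27.55 mg/L.
(a) Mass: 27.55 mg/L × 496,000 L = 13,660 g cyanuric acid.

(b) Volume: 1530 m³ = 1,530,000 L.
(b) Hardness to add: (332 − 187) = 145 mg/L as CaCO₃ × 1,530,000 L = 221,800 g as CaCO₃.
(b) Moles of Ca²⁺ (1 mol Ca²⁺ ≡ 1 mol CaCO₃): 221,800 / 100.1 g/mol = 2216 mol.
(b) Mass of CaCl₂·2H₂O: 2216 × 147 = 325,800 g.

(a) 13.7 kg; (b) 326 kg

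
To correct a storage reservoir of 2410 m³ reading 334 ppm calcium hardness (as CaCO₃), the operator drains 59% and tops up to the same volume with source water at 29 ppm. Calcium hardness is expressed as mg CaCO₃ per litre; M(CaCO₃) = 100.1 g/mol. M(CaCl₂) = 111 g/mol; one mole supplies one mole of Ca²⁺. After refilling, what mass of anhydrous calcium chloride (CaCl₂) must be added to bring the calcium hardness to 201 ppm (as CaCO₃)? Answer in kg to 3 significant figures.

Volume: 2410 m³ = 2,410,000 L.
After draining 59% and refilling: 334 × 0.41 + 29 × 0.59 = 154.05 ppm.
Deficit to target: 201 − 154.05 = 46.95 mg/L.
As CaCO₃: 46.95 mg/L × 2,410,000 L = 113,100 g; ÷ 100.1 = 1130 mol Ca²⁺.
Mass: 1130 × 111 = 125,500 g.

125 kg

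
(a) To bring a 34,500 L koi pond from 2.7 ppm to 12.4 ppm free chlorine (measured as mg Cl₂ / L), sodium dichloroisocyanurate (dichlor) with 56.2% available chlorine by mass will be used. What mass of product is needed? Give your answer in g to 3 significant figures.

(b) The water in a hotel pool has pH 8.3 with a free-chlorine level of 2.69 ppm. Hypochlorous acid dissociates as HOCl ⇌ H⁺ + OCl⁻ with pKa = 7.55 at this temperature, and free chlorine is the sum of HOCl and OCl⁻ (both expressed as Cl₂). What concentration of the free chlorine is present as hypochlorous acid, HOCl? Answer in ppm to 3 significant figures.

(a) 595 g; (b) 0.406 ppm

(a) Chlorine deficit: 12.4 − 2.7 = 9.7 ppm = 9.7 mg/L as Cl₂.
(a) Cl₂ equivalent needed: 9.7 mg/L × 34,500 L = 334,600 mg = 334.6 g.
(a) Product at 56.2% available chlorine: 334.6 / 0.562 = 595.5 g.

(b) [OCl⁻]/[HOCl] = 10^(pH − pKa) = 10^(8.3 − 7.55) = 10^0.75 = 5.623.
(b) Fraction as HOCl = 1 / (1 + 5.623) = 0.151.
(b) HOCl = 0.151 × 2.69 ppm = 0.4061 ppm.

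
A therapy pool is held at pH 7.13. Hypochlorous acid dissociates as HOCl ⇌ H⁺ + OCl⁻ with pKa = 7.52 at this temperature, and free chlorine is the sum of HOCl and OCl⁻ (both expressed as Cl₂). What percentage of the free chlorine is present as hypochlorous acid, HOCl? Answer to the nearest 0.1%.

[OCl⁻]/[HOCl] = 10^(pH − pKa) = 10^(7.13 − 7.52) = 10^-0.39 = 0.4074.
Fraction as HOCl = 1 / (1 + 0.4074) = 0.7105.

71.1%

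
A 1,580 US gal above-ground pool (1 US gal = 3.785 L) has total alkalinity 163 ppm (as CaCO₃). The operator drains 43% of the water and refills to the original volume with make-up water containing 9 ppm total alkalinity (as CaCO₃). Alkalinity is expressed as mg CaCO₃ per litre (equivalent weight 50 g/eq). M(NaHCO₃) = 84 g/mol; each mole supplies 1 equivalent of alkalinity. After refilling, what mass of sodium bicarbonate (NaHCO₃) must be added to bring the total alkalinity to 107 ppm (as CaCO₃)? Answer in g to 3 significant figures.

Volume: 1,580 US gal × 3.785 L/gal = 5,980 L.
After draining 43% and refilling: 163 × 0.57 + 9 × 0.43 = 96.78 ppm.
Deficit to target: 107 − 96.78 = 10.22 mg/L.
As CaCO₃: 10.22 mg/L × 5,980 L = 61.12 g; ÷ 50 g/eq ÷ 1 = 1.222 mol NaHCO₃.
Mass: 1.222 × 84 = 102.7 g.

103 g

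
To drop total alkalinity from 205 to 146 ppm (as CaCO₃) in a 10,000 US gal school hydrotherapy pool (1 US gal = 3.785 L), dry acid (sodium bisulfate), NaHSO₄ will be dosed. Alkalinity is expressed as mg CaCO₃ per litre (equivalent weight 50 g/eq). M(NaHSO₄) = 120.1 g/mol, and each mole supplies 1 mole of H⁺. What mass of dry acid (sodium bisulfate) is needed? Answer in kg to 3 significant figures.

5.36 kg

Volume: 10,000 US gal × 3.785 L/gal = 37,850 L.
Alkalinity to neutralize: (205 − 146) = 59 mg/L as CaCO₃ × 37,850 L = 2233 g as CaCO₃.
Equivalents of H⁺ required: 2233 ÷ 50 g/eq = 44.66 eq = 44.66 mol NaHSO₄.
Mass of NaHSO₄: 44.66 × 120.1 = 5364 g.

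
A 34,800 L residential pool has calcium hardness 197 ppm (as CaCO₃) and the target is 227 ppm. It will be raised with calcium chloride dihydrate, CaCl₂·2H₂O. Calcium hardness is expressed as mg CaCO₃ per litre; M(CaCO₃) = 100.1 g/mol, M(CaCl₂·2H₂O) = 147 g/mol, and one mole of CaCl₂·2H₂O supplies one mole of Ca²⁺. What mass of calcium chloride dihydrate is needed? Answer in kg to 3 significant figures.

1.53 kg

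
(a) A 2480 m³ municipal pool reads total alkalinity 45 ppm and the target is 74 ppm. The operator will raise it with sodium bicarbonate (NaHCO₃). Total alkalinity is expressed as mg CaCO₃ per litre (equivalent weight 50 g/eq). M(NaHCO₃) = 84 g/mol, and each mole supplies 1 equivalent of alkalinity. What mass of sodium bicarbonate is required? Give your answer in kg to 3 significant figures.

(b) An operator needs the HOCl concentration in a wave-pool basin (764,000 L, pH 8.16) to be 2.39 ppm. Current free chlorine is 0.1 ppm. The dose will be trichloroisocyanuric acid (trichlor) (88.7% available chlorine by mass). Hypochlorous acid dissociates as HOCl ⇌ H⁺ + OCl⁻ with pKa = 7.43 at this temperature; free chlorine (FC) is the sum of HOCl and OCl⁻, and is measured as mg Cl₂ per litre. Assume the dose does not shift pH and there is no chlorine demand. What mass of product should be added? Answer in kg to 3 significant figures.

(a) 121 kg; (b) 13.0 kg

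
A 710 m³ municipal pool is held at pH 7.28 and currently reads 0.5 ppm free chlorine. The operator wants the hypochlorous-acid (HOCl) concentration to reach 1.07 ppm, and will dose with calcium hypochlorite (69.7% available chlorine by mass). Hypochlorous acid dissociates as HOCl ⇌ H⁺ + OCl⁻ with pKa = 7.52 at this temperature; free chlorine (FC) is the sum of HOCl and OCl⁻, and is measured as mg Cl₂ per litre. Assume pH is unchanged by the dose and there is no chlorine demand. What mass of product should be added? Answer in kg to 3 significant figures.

1.21 kg

Volume: 710 m³ = 710,000 L.
[OCl⁻]/[HOCl] = 10^(pH − pKa) = 10^(7.28 − 7.52) = 0.5754; fraction as HOCl = 1/(1 + 0.5754) = 0.6347.
Free chlorine required for 1.07 ppm HOCl: 1.07 / 0.6347 = 1.686 ppm.
FC to add: 1.686 − 0.5 = 1.186 mg/L as Cl₂.
Cl₂ equivalent: 1.186 mg/L × 710,000 L = 841.9 g.
Product at 69.7% available Cl: 841.9 / 0.697 = 1208 g.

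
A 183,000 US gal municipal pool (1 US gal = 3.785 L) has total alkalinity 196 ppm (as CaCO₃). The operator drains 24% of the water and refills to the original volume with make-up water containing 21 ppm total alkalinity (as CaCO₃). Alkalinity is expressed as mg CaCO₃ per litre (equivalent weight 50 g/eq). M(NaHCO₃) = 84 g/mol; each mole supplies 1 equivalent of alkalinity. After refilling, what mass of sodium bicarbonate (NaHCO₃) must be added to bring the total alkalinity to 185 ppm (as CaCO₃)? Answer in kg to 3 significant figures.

Volume: 183,000 US gal × 3.785 L/gal = 692,655 L.
After draining 24% and refilling: 196 × 0.76 + 21 × 0.24 = 154 ppm.
Deficit to target: 185 − 154 = 31 mg/L.
As CaCO₃: 31 mg/L × 692,655 L = 21,470 g; ÷ 50 g/eq ÷ 1 = 429.4 mol NaHCO₃.
Mass: 429.4 × 84 = 36,070 g.

36.1 kg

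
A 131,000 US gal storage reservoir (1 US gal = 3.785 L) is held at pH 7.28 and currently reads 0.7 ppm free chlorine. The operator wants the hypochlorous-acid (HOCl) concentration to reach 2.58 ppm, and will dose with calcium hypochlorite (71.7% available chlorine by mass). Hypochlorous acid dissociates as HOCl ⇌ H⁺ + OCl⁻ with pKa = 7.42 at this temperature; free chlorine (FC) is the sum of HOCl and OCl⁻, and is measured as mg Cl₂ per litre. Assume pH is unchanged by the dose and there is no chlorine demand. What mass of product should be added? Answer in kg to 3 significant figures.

Volume: 131,000 US gal × 3.785 L/gal = 495,835 L.
[OCl⁻]/[HOCl] = 10^(pH − pKa) = 10^(7.28 − 7.42) = 0.7244; fraction as HOCl = 1/(1 + 0.7244) = 0.5799.
Free chlorine required for 2.58 ppm HOCl: 2.58 / 0.5799 = 4.449 ppm.
FC to add: 4.449 − 0.7 = 3.749 mg/L as Cl₂.
Cl₂ equivalent: 3.749 mg/L × 495,835 L = 1859 g.
Product at 71.7% available Cl: 1859 / 0.717 = 2593 g.

2.59 kg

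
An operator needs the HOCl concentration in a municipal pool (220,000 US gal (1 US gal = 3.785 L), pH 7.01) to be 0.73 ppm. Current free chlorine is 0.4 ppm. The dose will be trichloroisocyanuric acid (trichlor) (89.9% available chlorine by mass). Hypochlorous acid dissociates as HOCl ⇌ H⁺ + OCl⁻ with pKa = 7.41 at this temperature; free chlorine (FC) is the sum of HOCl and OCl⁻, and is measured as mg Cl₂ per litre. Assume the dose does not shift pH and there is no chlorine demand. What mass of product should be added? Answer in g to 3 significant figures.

Volume: 220,000 US gal × 3.785 L/gal = 832,700 L.
[OCl⁻]/[HOCl] = 10^(pH − pKa) = 10^(7.01 − 7.41) = 0.3981; fraction as HOCl = 1/(1 + 0.3981) = 0.7153.
Free chlorine required for 0.73 ppm HOCl: 0.73 / 0.7153 = 1.021 ppm.
FC to add: 1.021 − 0.4 = 0.6206 mg/L as Cl₂.
Cl₂ equivalent: 0.6206 mg/L × 832,700 L = 516.8 g.
Product at 89.9% available Cl: 516.8 / 0.899 = 574.8 g.

575 g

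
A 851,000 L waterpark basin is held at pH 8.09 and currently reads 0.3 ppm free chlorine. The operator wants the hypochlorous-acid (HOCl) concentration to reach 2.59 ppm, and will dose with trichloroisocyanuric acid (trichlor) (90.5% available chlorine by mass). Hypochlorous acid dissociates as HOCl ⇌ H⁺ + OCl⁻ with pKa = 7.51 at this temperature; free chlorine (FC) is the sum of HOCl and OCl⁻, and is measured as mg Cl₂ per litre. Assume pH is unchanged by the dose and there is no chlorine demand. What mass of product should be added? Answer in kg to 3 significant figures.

11.4 kg

[OCl⁻]/[HOCl] = 10^(pH − pKa) = 10^(8.09 − 7.51) = 3.802; fraction as HOCl = 1/(1 + 3.802) = 0.2083.
Free chlorine required for 2.59 ppm HOCl: 2.59 / 0.2083 = 12.44 ppm.
FC to add: 12.44 − 0.3 = 12.14 mg/L as Cl₂.
Cl₂ equivalent: 12.14 mg/L × 851,000 L = 10,330 g.
Product at 90.5% available Cl: 10,330 / 0.905 = 11,410 g.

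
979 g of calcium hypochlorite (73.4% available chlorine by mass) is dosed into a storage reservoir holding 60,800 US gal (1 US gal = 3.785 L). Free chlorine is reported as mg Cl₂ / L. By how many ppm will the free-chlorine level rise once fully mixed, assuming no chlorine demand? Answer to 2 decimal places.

3.12 ppm

Volume: 60,800 US gal × 3.785 L/gal = 230,128 L.
Available chlorine delivered: 979 g × 0.734 = 718.6 g as Cl₂.
Concentration rise: 718.6 g / 230,128 L = 3.123 mg/L = 3.12 ppm.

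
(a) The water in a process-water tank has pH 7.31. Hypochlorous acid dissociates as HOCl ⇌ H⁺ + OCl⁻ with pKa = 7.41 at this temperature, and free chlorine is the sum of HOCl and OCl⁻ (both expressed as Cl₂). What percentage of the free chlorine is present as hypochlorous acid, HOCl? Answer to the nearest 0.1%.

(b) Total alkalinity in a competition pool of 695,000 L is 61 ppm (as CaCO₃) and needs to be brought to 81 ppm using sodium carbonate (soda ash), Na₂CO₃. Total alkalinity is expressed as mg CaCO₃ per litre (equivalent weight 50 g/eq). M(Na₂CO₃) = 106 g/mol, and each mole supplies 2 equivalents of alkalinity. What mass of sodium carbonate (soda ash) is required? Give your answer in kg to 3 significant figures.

(a) 55.7%; (b) 14.7 kg

(a) [OCl⁻]/[HOCl] = 10^(pH − pKa) = 10^(7.31 − 7.41) = 10^-0.10 = 0.7943.
(a) Fraction as HOCl = 1 / (1 + 0.7943) = 0.5573.

(b) Alkalinity to add: (81 − 61) = 20 mg/L as CaCO₃ × 695,000 L = 13,900 g as CaCO₃.
(b) Equivalents: 13,900 g ÷ 50 g/eq = 278 eq.
(b) Each mole of Na₂CO₃ supplies 2 eq, so 278 / 2 = 139 mol.
(b) Mass: 139 mol × 106 g/mol = 14,730 g.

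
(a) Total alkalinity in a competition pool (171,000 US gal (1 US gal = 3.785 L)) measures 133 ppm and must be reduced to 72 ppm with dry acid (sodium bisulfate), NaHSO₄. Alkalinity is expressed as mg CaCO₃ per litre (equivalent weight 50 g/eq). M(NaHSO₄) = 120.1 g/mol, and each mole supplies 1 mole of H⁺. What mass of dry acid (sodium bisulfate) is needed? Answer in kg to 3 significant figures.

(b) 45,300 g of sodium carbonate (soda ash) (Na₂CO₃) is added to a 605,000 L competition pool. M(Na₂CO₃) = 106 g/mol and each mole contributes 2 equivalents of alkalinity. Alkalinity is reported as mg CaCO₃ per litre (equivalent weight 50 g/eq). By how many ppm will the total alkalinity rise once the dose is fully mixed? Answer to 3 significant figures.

(a) 94.8 kg; (b) 70.6 ppm

(a) Volume: 171,000 US gal × 3.785 L/gal = 647,235 L.
(a) Alkalinity to neutralize: (133 − 72) = 61 mg/L as CaCO₃ × 647,235 L = 39,480 g as CaCO₃.
(a) Equivalents of H⁺ required: 39,480 ÷ 50 g/eq = 789.6 eq = 789.6 mol NaHSO₄.
(a) Mass of NaHSO₄: 789.6 × 120.1 = 94,830 g.

(b) Moles of Na₂CO₃: 45,300 g ÷ 106 g/mol = 427.4 mol → 854.7 eq of alkalinity.
(b) As CaCO₃: 854.7 eq × 50 g/eq = 42,740 g.
(b) Rise: 42,740 g / 605,000 L × 1000 = 70.64 mg/L.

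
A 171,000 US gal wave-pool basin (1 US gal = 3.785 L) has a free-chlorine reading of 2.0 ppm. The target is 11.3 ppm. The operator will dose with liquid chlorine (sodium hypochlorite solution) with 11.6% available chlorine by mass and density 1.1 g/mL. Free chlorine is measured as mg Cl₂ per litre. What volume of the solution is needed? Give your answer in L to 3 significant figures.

47.2 L

Volume: 171,000 US gal × 3.785 L/gal = 647,235 L.
Chlorine deficit: 11.3 − 2.0 = 9.3 ppm = 9.3 mg/L as Cl₂.
Cl₂ equivalent needed: 9.3 mg/L × 647,235 L = 6,019,000 mg = 6019 g.
Product at 11.6% available chlorine: 6019 / 0.116 = 51,890 g.
Volume at density 1.1 g/mL: 51,890 g ÷ 1.1 g/mL = 47,170 mL.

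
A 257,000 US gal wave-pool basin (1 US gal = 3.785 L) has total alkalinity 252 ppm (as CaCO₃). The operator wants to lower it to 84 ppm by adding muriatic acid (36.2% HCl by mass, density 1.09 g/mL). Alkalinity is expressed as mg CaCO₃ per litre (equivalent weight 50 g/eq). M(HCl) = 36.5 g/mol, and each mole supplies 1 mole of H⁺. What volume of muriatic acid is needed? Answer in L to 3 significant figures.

Volume: 257,000 US gal × 3.785 L/gal = 972,745 L.
Alkalinity to neutralize: (252 − 84) = 168 mg/L as CaCO₃ × 972,745 L = 163,400 g as CaCO₃.
Equivalents of H⁺ required: 163,400 ÷ 50 g/eq = 3268 eq = 3268 mol HCl.
Mass of HCl: 3268 × 36.5 = 119,300 g.
Mass of 36.2% solution: 119,300 / 0.362 = 329,600 g.
Volume: 329,600 g ÷ 1.09 g/mL = 302,300 mL.

302 L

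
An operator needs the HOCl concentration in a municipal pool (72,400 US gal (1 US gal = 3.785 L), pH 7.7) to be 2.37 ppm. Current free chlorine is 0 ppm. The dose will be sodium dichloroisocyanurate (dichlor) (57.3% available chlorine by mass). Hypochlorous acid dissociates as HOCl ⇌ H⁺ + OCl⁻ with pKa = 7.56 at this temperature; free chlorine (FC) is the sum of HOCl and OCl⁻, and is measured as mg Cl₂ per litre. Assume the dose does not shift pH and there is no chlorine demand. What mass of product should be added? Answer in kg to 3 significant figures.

Volume: 72,400 US gal × 3.785 L/gal = 274,034 L.
[OCl⁻]/[HOCl] = 10^(pH − pKa) = 10^(7.7 − 7.56) = 1.38; fraction as HOCl = 1/(1 + 1.38) = 0.4201.
Free chlorine required for 2.37 ppm HOCl: 2.37 / 0.4201 = 5.642 ppm.
FC to add: 5.642 − 0 = 5.642 mg/L as Cl₂.
Cl₂ equivalent: 5.642 mg/L × 274,034 L = 1546 g.
Product at 57.3% available Cl: 1546 / 0.573 = 2698 g.

2.70 kg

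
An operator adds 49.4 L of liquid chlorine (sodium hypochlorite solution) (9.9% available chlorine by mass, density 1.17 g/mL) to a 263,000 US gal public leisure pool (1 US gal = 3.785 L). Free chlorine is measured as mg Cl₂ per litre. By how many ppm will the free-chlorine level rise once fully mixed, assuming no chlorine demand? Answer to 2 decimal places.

5.75 ppm

Volume: 263,000 US gal × 3.785 L/gal = 995,455 L.
Mass of solution: 49.4 L × 1000 mL/L × 1.17 g/mL = 57,800 g.
Available chlorine delivered: 57,800 g × 0.099 = 5722 g as Cl₂.
Concentration rise: 5722 g / 995,455 L = 5.748 mg/L = 5.75 ppm.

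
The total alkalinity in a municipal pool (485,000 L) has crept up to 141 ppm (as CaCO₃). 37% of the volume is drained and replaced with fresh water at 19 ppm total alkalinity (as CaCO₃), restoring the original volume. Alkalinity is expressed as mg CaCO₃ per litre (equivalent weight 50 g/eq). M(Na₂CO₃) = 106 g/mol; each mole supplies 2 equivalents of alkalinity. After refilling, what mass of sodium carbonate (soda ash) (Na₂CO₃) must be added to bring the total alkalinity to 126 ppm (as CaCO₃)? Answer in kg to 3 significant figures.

15.5 kg

After draining 37% and refilling: 141 × 0.63 + 19 × 0.37 = 95.86 ppm.
Deficit to target: 126 − 95.86 = 30.14 mg/L.
As CaCO₃: 30.14 mg/L × 485,000 L = 14,620 g; ÷ 50 g/eq ÷ 2 = 146.2 mol Na₂CO₃.
Mass: 146.2 × 106 = 15,490 g.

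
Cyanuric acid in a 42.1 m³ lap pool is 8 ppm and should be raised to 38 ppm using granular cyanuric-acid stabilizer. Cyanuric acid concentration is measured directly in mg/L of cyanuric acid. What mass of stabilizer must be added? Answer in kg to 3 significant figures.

1.26 kg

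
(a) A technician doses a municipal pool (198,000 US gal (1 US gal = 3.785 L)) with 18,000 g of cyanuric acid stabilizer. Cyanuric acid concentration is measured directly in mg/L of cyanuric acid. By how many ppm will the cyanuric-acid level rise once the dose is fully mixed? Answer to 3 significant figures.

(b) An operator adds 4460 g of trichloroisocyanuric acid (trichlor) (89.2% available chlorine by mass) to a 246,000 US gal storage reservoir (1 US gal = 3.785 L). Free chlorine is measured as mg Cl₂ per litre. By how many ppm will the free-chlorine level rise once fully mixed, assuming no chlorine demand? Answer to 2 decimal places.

(a) Volume: 198,000 US gal × 3.785 L/gal = 749,430 L.
(a) Rise: 18,000 g / 749,430 L × 1000 = 24.02 mg/L.

(b) Volume: 246,000 US gal × 3.785 L/gal = 931,110 L.
(b) Available chlorine delivered: 4460 g × 0.892 = 3978 g as Cl₂.
(b) Concentration rise: 3978 g / 931,110 L = 4.273 mg/L = 4.27 ppm.

(a) 24.0 ppm; (b) 4.27 ppm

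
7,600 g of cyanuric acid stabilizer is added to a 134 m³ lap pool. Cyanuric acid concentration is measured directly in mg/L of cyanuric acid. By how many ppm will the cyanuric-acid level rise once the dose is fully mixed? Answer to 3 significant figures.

56.7 ppm

Volume: 134 m³ = 134,000 L.
Rise: 7,600 g / 134,000 L × 1000 = 56.72 mg/L.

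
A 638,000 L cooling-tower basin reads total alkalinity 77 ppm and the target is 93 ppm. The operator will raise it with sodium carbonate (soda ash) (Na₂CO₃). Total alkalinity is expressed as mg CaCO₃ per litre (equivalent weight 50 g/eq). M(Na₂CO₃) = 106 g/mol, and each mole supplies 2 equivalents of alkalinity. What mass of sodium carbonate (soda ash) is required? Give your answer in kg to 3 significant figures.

Alkalinity to add: (93 − 77) = 16 mg/L as CaCO₃ × 638,000 L = 10,210 g as CaCO₃.
Equivalents: 10,210 g ÷ 50 g/eq = 204.2 eq.
Each mole of Na₂CO₃ supplies 2 eq, so 204.2 / 2 = 102.1 mol.
Mass: 102.1 mol × 106 g/mol = 10,820 g.

10.8 kg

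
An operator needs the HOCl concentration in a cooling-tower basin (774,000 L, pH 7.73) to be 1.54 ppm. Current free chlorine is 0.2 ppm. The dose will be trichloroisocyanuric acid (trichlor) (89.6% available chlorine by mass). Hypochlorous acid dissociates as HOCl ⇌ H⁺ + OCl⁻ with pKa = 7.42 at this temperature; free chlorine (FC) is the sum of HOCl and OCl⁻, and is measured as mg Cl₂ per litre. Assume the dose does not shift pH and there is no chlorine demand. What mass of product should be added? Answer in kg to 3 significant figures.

[OCl⁻]/[HOCl] = 10^(pH − pKa) = 10^(7.73 − 7.42) = 2.042; fraction as HOCl = 1/(1 + 2.042) = 0.3288.
Free chlorine required for 1.54 ppm HOCl: 1.54 / 0.3288 = 4.684 ppm.
FC to add: 4.684 − 0.2 = 4.484 mg/L as Cl₂.
Cl₂ equivalent: 4.484 mg/L × 774,000 L = 3471 g.
Product at 89.6% available Cl: 3471 / 0.896 = 3874 g.

3.87 kg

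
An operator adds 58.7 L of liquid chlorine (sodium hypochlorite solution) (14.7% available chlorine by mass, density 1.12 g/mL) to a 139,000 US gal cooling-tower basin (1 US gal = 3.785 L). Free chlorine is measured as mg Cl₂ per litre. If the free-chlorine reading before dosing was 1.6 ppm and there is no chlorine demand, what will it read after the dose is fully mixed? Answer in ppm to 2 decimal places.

Volume: 139,000 US gal × 3.785 L/gal = 526,115 L.
Mass of solution: 58.7 L × 1000 mL/L × 1.12 g/mL = 65,740 g.
Available chlorine delivered: 65,740 g × 0.147 = 9664 g as Cl₂.
Concentration rise: 9664 g / 526,115 L = 18.37 mg/L = 18.37 ppm.
Final FC: 1.6 + 18.37 = 19.97 ppm.

19.97 ppm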